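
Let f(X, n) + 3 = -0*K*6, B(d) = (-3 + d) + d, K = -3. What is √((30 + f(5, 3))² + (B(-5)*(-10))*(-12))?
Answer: I*√831 ≈ 28.827*I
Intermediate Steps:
B(d) = -3 + 2*d
f(X, n) = -3 (f(X, n) = -3 - 0*(-3)*6 = -3 - 0*6 = -3 - 1*0 = -3 + 0 = -3)
√((30 + f(5, 3))² + (B(-5)*(-10))*(-12)) = √((30 - 3)² + ((-3 + 2*(-5))*(-10))*(-12)) = √(27² + ((-3 - 10)*(-10))*(-12)) = √(729 - 13*(-10)*(-12)) = √(729 + 130*(-12)) = √(729 - 1560) = √(-831) = I*√831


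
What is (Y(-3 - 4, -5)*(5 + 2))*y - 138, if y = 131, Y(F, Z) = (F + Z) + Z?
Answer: -15727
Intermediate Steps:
Y(F, Z) = F + 2*Z
(Y(-3 - 4, -5)*(5 + 2))*y - 138 = (((-3 - 4) + 2*(-5))*(5 + 2))*131 - 138 = ((-7 - 10)*7)*131 - 138 = -17*7*131 - 138 = -119*131 - 138 = -15589 - 138 = -15727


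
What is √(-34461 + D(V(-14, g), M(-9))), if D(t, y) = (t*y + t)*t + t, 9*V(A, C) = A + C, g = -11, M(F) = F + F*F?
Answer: I*√2745941/9 ≈ 184.12*I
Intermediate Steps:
M(F) = F + F²
V(A, C) = A/9 + C/9 (V(A, C) = (A + C)/9 = A/9 + C/9)
D(t, y) = t + t*(t + t*y) (D(t, y) = (t + t*y)*t + t = t*(t + t*y) + t = t + t*(t + t*y))
√(-34461 + D(V(-14, g), M(-9))) = √(-34461 + ((⅑)*(-14) + (⅑)*(-11))*(1 + ((⅑)*(-14) + (⅑)*(-11)) + ((⅑)*(-14) + (⅑)*(-11))*(-9*(1 - 9)))) = √(-34461 + (-14/9 - 11/9)*(1 + (-14/9 - 11/9) + (-14/9 - 11/9)*(-9*(-8)))) = √(-34461 - 25*(1 - 25/9 - 25/9*72)/9) = √(-34461 - 25*(1 - 25/9 - 200)/9) = √(-34461 - 25/9*(-1816/9)) = √(-34461 + 45400/81) = √(-2745941/81) = I*√2745941/9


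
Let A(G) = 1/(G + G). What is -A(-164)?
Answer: 1/328 ≈ 0.0030488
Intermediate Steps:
A(G) = 1/(2*G)
-A(-164) = -1/(2*(-164)) = -(-1)/(2*164) = -1*(-1/328) = 1/328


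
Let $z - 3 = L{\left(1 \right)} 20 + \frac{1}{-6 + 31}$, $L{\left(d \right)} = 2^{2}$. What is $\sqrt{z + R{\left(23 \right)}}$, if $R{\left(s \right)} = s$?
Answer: $\frac{\sqrt{2651}}{5} \approx 10.298$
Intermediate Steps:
$L{\left(d \right)} = 4$
$z = \frac{2076}{25}$ ($z = 3 + \left(4 \cdot 20 + \frac{1}{-6 + 31}\right) = 3 + \left(80 + \frac{1}{25}\right) = 3 + \frac{2001}{25} = \frac{2076}{25} \approx 83.04$)
$\sqrt{z + R{\left(23 \right)}} = \sqrt{\frac{2076}{25} + 23} = \sqrt{\frac{2651}{25}} = \frac{\sqrt{2651}}{5}$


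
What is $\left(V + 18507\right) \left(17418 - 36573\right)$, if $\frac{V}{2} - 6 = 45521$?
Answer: $-2098640955$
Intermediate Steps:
$V = 91054$ ($V = 12 + 2 \cdot 45521 = 12 + 91042 = 91054$)
$\left(V + 18507\right) \left(17418 - 36573\right) = \left(91054 + 18507\right) \left(17418 - 36573\right) = 109561 \left(-19155\right) = -2098640955$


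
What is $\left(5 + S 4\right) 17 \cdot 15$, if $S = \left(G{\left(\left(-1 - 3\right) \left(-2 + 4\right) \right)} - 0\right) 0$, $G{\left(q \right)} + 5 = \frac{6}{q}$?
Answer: $1275$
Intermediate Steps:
$G{\left(q \right)} = -5 + \frac{6}{q}$
$S = 0$ ($S = \left(\left(-5 + \frac{6}{\left(-1 - 3\right) \left(-2 + 4\right)}\right) - 0\right) 0 = \left(\left(-5 + \frac{6}{\left(-4\right) 2}\right) + 0\right) 0 = \left(\left(-5 + \frac{6}{-8}\right) + 0\right) 0 = \left(\left(-5 + 6 \left(- \frac{1}{8}\right)\right) + 0\right) 0 = \left(\left(-5 - \frac{3}{4}\right) + 0\right) 0 = \left(- \frac{23}{4} + 0\right) 0 = \left(- \frac{23}{4}\right) 0 = 0$)
$\left(5 + S 4\right) 17 \cdot 15 = \left(5 + 0 \cdot 4\right) 17 \cdot 15 = \left(5 + 0\right) 17 \cdot 15 = 5 \cdot 17 \cdot 15 = 85 \cdot 15 = 1275$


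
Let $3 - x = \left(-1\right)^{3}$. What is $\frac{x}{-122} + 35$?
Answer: $\frac{2133}{61} \approx 34.967$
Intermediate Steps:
$x = 4$ ($x = 3 - \left(-1\right)^{3} = 3 - -1 = 3 + 1 = 4$)
$\frac{x}{-122} + 35 = \frac{1}{-122} \cdot 4 + 35 = \left(- \frac{1}{122}\right) 4 + 35 = - \frac{2}{61} + 35 = \frac{2133}{61}$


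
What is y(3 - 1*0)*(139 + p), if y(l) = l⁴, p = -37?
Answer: 8262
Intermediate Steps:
y(3 - 1*0)*(139 + p) = (3 - 1*0)⁴*(139 - 37) = (3 + 0)⁴*102 = 3⁴*102 = 81*102 = 8262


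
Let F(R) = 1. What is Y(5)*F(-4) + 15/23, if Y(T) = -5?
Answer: -100/23 ≈ -4.3478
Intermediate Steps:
Y(5)*F(-4) + 15/23 = -5*1 + 15/23 = -5 + 15*(1/23) = -5 + 15/23 = -100/23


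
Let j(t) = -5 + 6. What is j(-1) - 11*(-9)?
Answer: 100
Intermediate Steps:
j(t) = 1
j(-1) - 11*(-9) = 1 - 11*(-9) = 1 + 99 = 100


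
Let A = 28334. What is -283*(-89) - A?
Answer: -3147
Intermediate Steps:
-283*(-89) - A = -283*(-89) - 1*28334 = 25187 - 28334 = -3147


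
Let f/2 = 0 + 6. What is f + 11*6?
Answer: 78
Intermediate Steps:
f = 12 (f = 2*(0 + 6) = 2*6 = 12)
f + 11*6 = 12 + 11*6 = 12 + 66 = 78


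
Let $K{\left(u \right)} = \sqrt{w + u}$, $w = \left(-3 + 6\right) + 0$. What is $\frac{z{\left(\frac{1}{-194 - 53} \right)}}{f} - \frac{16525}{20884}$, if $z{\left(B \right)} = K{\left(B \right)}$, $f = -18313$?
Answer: $- \frac{16525}{20884} - \frac{2 \sqrt{45695}}{4523311} \approx -0.79137$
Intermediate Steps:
$w = 3$ ($w = 3 + 0 = 3$)
$K{\left(u \right)} = \sqrt{3 + u}$
$z{\left(B \right)} = \sqrt{3 + B}$
$\frac{z{\left(\frac{1}{-194 - 53} \right)}}{f} - \frac{16525}{20884} = \frac{\sqrt{3 + \frac{1}{-194 - 53}}}{-18313} - \frac{16525}{20884} = \sqrt{3 + \frac{1}{-247}} \left(- \frac{1}{18313}\right) - \frac{16525}{20884} = \sqrt{3 - \frac{1}{247}} \left(- \frac{1}{18313}\right) - \frac{16525}{20884} = \sqrt{\frac{740}{247}} \left(- \frac{1}{18313}\right) - \frac{16525}{20884} = \frac{2 \sqrt{45695}}{247} \left(- \frac{1}{18313}\right) - \frac{16525}{20884} = - \frac{2 \sqrt{45695}}{4523311} - \frac{16525}{20884} = - \frac{16525}{20884} - \frac{2 \sqrt{45695}}{4523311}$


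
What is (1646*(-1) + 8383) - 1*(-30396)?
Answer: 37133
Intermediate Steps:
(1646*(-1) + 8383) - 1*(-30396) = (-1646 + 8383) + 30396 = 6737 + 30396 = 37133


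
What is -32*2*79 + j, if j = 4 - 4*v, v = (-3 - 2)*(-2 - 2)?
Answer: -5132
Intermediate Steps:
v = 20 (v = -5*(-4) = 20)
j = -76 (j = 4 - 4*20 = 4 - 80 = -76)
-32*2*79 + j = -32*2*79 - 76 = -64*79 - 76 = -5056 - 76 = -5132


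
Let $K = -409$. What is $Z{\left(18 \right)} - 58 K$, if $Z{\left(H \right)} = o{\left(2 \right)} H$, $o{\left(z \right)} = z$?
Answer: $23758$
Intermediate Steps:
$Z{\left(H \right)} = 2 H$
$Z{\left(18 \right)} - 58 K = 2 \cdot 18 - -23722 = 36 + 23722 = 23758$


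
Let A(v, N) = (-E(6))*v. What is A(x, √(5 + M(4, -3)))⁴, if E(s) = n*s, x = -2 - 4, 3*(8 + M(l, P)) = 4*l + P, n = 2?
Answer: 26873856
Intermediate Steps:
M(l, P) = -8 + P/3 + 4*l/3 (M(l, P) = -8 + (4*l + P)/3 = -8 + (P + 4*l)/3 = -8 + (P/3 + 4*l/3) = -8 + P/3 + 4*l/3)
x = -6
E(s) = 2*s
A(v, N) = -12*v (A(v, N) = (-2*6)*v = (-1*12)*v = -12*v)
A(x, √(5 + M(4, -3)))⁴ = (-12*(-6))⁴ = 72⁴ = 26873856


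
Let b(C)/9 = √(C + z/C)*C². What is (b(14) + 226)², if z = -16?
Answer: 40058596 + 341712*√70 ≈ 4.2918e+7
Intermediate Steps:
b(C) = 9*C²*√(C - 16/C) (b(C) = 9*(√(C - 16/C)*C²) = 9*(C²*√(C - 16/C)) = 9*C²*√(C - 16/C))
(b(14) + 226)² = (9*14²*√(14 - 16/14) + 226)² = (9*196*√(14 - 16*1/14) + 226)² = (9*196*√(14 - 8/7) + 226)² = (9*196*√(90/7) + 226)² = (9*196*(3*√70/7) + 226)² = (756*√70 + 226)² = (226 + 756*√70)²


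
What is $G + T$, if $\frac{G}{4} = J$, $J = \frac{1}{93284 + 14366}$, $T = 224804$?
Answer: $\frac{12100075302}{53825} \approx 2.248 \cdot 10^{5}$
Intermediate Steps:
$J = \frac{1}{107650} \approx 9.2894 \cdot 10^{-6}$
$G = \frac{2}{53825}$ ($G = 4 \cdot \frac{1}{107650} = \frac{2}{53825} \approx 3.7157 \cdot 10^{-5}$)
$G + T = \frac{2}{53825} + 224804 = \frac{12100075302}{53825}$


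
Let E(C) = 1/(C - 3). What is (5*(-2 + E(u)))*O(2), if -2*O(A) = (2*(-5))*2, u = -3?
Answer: -325/3 ≈ -108.33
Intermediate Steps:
E(C) = 1/(-3 + C)
O(A) = 10 (O(A) = -2*(-5)*2/2 = -(-5)*2 = -½*(-20) = 10)
(5*(-2 + E(u)))*O(2) = (5*(-2 + 1/(-3 - 3)))*10 = (5*(-2 + 1/(-6)))*10 = (5*(-2 - ⅙))*10 = (5*(-13/6))*10 = -65/6*10 = -325/3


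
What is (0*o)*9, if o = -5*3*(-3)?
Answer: 0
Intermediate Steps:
o = 45 (o = -15*(-3) = 45)
(0*o)*9 = (0*45)*9 = 0*9 = 0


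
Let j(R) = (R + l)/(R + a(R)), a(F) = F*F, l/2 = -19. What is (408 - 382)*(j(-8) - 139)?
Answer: -50895/14 ≈ -3635.4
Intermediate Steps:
l = -38 (l = 2*(-19) = -38)
a(F) = F**2
j(R) = (-38 + R)/(R + R**2) (j(R) = (R - 38)/(R + R**2) = (-38 + R)/(R + R**2))
(408 - 382)*(j(-8) - 139) = (408 - 382)*((-38 - 8)/((-8)*(1 - 8)) - 139) = 26*(-1/8*(-46)/(-7) - 139) = 26*(-1/8*(-1/7)*(-46) - 139) = 26*(-23/28 - 139) = 26*(-3915/28) = -50895/14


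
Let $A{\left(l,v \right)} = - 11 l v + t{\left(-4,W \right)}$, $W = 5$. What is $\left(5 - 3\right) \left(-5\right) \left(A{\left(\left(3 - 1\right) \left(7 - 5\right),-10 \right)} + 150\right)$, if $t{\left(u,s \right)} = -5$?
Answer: $-5850$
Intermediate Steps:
$A{\left(l,v \right)} = -5 - 11 l v$ ($A{\left(l,v \right)} = - 11 l v - 5 = -5 - 11 l v$)
$\left(5 - 3\right) \left(-5\right) \left(A{\left(\left(3 - 1\right) \left(7 - 5\right),-10 \right)} + 150\right) = \left(5 - 3\right) \left(-5\right) \left(\left(-5 - 11 \left(3 - 1\right) \left(7 - 5\right) \left(-10\right)\right) + 150\right) = 2 \left(-5\right) \left(\left(-5 - 11 \cdot 2 \cdot 2 \left(-10\right)\right) + 150\right) = - 10 \left(\left(-5 - 44 \left(-10\right)\right) + 150\right) = - 10 \left(\left(-5 + 440\right) + 150\right) = - 10 \left(435 + 150\right) = \left(-10\right) 585 = -5850$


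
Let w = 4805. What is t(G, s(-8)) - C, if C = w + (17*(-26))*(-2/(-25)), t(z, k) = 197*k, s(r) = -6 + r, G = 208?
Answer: -188191/25 ≈ -7527.6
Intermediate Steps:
C = 119241/25 (C = 4805 + (17*(-26))*(-2/(-25)) = 4805 - (-884)*(-1)/25 = 4805 - 442*2/25 = 4805 - 884/25 = 119241/25 ≈ 4769.6)
t(G, s(-8)) - C = 197*(-6 - 8) - 1*119241/25 = 197*(-14) - 119241/25 = -2758 - 119241/25 = -188191/25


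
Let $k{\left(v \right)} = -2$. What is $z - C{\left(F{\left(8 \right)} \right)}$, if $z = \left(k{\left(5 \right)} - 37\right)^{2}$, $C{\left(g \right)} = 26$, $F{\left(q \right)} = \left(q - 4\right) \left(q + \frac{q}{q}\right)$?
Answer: $1495$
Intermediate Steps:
$F{\left(q \right)} = \left(1 + q\right) \left(-4 + q\right)$ ($F{\left(q \right)} = \left(-4 + q\right) \left(q + 1\right) = \left(-4 + q\right) \left(1 + q\right) = \left(1 + q\right) \left(-4 + q\right)$)
$z = 1521$ ($z = \left(-2 - 37\right)^{2} = \left(-39\right)^{2} = 1521$)
$z - C{\left(F{\left(8 \right)} \right)} = 1521 - 26 = 1495$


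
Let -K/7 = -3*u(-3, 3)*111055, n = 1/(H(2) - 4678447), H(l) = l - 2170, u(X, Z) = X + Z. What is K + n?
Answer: -1/4680615 ≈ -2.1365e-7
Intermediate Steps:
H(l) = -2170 + l
n = -1/4680615 (n = 1/((-2170 + 2) - 4678447) = 1/(-2168 - 4678447) = 1/(-4680615) = -1/4680615 ≈ -2.1365e-7)
K = 0 (K = -7*(-3*(-3 + 3))*111055 = -7*(-3*0)*111055 = -0*111055 = -7*0 = 0)
K + n = 0 - 1/4680615 = -1/4680615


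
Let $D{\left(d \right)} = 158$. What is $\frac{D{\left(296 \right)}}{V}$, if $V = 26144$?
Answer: $\frac{79}{13072} \approx 0.0060434$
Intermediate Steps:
$\frac{D{\left(296 \right)}}{V} = \frac{158}{26144} = 158 \cdot \frac{1}{26144} = \frac{79}{13072}$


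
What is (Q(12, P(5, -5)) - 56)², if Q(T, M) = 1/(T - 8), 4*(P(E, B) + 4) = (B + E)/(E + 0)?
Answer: 49729/16 ≈ 3108.1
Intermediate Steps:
P(E, B) = -4 + (B + E)/(4*E) (P(E, B) = -4 + ((B + E)/(E + 0))/4 = -4 + ((B + E)/E)/4 = -4 + (B + E)/(4*E))
Q(T, M) = 1/(-8 + T)
(Q(12, P(5, -5)) - 56)² = (1/(-8 + 12) - 56)² = (1/4 - 56)² = (¼ - 56)² = (-223/4)² = 49729/16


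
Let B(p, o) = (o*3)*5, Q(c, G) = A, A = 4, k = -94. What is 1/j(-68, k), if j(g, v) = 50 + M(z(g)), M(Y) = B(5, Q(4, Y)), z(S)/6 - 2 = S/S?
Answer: 1/110 ≈ 0.0090909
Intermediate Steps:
Q(c, G) = 4
z(S) = 18 (z(S) = 12 + 6*(S/S) = 12 + 6*1 = 12 + 6 = 18)
B(p, o) = 15*o (B(p, o) = (3*o)*5 = 15*o)
M(Y) = 60 (M(Y) = 15*4 = 60)
j(g, v) = 110 (j(g, v) = 50 + 60 = 110)
1/j(-68, k) = 1/110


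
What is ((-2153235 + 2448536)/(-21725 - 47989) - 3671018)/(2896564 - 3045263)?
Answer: 255921644153/10366402086 ≈ 24.688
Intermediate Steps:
((-2153235 + 2448536)/(-21725 - 47989) - 3671018)/(2896564 - 3045263) = (295301/(-69714) - 3671018)/(-148699) = (295301*(-1/69714) - 3671018)*(-1/148699) = (-295301/69714 - 3671018)*(-1/148699) = -255921644153/69714*(-1/148699) = 255921644153/10366402086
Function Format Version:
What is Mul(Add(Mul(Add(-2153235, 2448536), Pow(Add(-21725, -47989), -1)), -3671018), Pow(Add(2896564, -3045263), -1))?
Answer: Rational(255921644153, 10366402086) ≈ 24.688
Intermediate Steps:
Mul(Add(Mul(Add(-2153235, 2448536), Pow(Add(-21725, -47989), -1)), -3671018), Pow(Add(2896564, -3045263), -1)) = Mul(Add(Mul(295301, Pow(-69714, -1)), -3671018), Pow(-148699, -1)) = Mul(Add(Mul(295301, Rational(-1, 69714)), -3671018), Rational(-1, 148699)) = Mul(Add(Rational(-295301, 69714), -3671018), Rational(-1, 148699)) = Mul(Rational(-255921644153, 69714), Rational(-1, 148699)) = Rational(255921644153, 10366402086)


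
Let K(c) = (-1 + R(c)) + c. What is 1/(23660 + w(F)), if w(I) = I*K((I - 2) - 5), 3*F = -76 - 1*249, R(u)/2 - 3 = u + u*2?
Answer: 9/995215 ≈ 9.0433e-6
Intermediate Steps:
R(u) = 6 + 6*u (R(u) = 6 + 2*(u + u*2) = 6 + 2*(u + 2*u) = 6 + 2*(3*u) = 6 + 6*u)
F = -325/3 (F = (-76 - 1*249)/3 = (-76 - 249)/3 = (⅓)*(-325) = -325/3 ≈ -108.33)
K(c) = 5 + 7*c (K(c) = (-1 + (6 + 6*c)) + c = (5 + 6*c) + c = 5 + 7*c)
w(I) = I*(-44 + 7*I) (w(I) = I*(5 + 7*((I - 2) - 5)) = I*(5 + 7*((-2 + I) - 5)) = I*(5 + 7*(-7 + I)) = I*(5 + (-49 + 7*I)) = I*(-44 + 7*I))
1/(23660 + w(F)) = 1/(23660 - 325*(-44 + 7*(-325/3))/3) = 1/(23660 - 325*(-44 - 2275/3)/3) = 1/(23660 - 325/3*(-2407/3)) = 1/(23660 + 782275/9) = 1/(995215/9) = 9/995215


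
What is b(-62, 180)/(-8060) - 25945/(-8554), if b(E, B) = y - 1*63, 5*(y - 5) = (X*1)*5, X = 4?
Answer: 2015179/662935 ≈ 3.0398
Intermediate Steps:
y = 9 (y = 5 + ((4*1)*5)/5 = 5 + (4*5)/5 = 5 + (⅕)*20 = 5 + 4 = 9)
b(E, B) = -54 (b(E, B) = 9 - 1*63 = 9 - 63 = -54)
b(-62, 180)/(-8060) - 25945/(-8554) = -54/(-8060) - 25945/(-8554) = -54*(-1/8060) - 25945*(-1/8554) = 27/4030 + 25945/8554 = 2015179/662935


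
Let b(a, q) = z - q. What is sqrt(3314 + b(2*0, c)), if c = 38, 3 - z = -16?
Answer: sqrt(3295) ≈ 57.402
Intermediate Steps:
z = 19 (z = 3 - 1*(-16) = 3 + 16 = 19)
b(a, q) = 19 - q
sqrt(3314 + b(2*0, c)) = sqrt(3314 + (19 - 1*38)) = sqrt(3314 + (19 - 38)) = sqrt(3314 - 19) = sqrt(3295)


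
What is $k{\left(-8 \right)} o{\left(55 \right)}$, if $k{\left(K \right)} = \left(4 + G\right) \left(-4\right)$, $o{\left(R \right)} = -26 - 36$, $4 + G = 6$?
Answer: $1488$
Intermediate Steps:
$G = 2$ ($G = -4 + 6 = 2$)
$o{\left(R \right)} = -62$
$k{\left(K \right)} = -24$ ($k{\left(K \right)} = \left(4 + 2\right) \left(-4\right) = 6 \left(-4\right) = -24$)
$k{\left(-8 \right)} o{\left(55 \right)} = \left(-24\right) \left(-62\right) = 1488$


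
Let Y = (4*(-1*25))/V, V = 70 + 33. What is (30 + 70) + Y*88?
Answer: 1500/103 ≈ 14.563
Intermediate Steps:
V = 103
Y = -100/103 (Y = (4*(-1*25))/103 = (4*(-25))*(1/103) = -100*1/103 = -100/103 ≈ -0.97087)
(30 + 70) + Y*88 = (30 + 70) - 100/103*88 = 100 - 8800/103 = 1500/103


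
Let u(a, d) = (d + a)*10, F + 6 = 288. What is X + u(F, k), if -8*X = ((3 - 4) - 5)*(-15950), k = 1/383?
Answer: -7003135/766 ≈ -9142.5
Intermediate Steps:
F = 282 (F = -6 + 288 = 282)
k = 1/383 ≈ 0.0026110
X = -23925/2 (X = -((3 - 4) - 5)*(-15950)/8 = -(-1 - 5)*(-15950)/8 = -(-3)*(-15950)/4 = -⅛*95700 = -23925/2 ≈ -11963.)
u(a, d) = 10*a + 10*d (u(a, d) = (a + d)*10 = 10*a + 10*d)
X + u(F, k) = -23925/2 + (10*282 + 10*(1/383)) = -23925/2 + (2820 + 10/383) = -23925/2 + 1080070/383 = -7003135/766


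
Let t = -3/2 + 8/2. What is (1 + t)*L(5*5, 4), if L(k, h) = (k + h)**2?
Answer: 5887/2 ≈ 2943.5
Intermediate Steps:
L(k, h) = (h + k)**2
t = 5/2 (t = -3*1/2 + 8*(1/2) = -3/2 + 4 = 5/2 ≈ 2.5000)
(1 + t)*L(5*5, 4) = (1 + 5/2)*(4 + 5*5)**2 = 7*(4 + 25)**2/2 = (7/2)*29**2 = (7/2)*841 = 5887/2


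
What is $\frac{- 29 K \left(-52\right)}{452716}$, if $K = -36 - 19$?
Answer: $- \frac{1885}{10289} \approx -0.18321$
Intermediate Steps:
$K = -55$
$\frac{- 29 K \left(-52\right)}{452716} = \frac{\left(-29\right) \left(-55\right) \left(-52\right)}{452716} = 1595 \left(-52\right) \frac{1}{452716} = \left(-82940\right) \frac{1}{452716} = - \frac{1885}{10289}$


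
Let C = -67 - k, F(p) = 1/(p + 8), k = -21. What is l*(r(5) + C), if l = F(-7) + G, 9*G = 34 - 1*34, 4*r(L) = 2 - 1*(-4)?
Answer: -89/2 ≈ -44.500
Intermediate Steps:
r(L) = 3/2 (r(L) = (2 - 1*(-4))/4 = (2 + 4)/4 = (¼)*6 = 3/2)
F(p) = 1/(8 + p)
C = -46 (C = -67 - 1*(-21) = -67 + 21 = -46)
G = 0 (G = (34 - 1*34)/9 = (34 - 34)/9 = (⅑)*0 = 0)
l = 1 (l = 1/(8 - 7) + 0 = 1/1 + 0 = 1 + 0 = 1)
l*(r(5) + C) = 1*(3/2 - 46) = 1*(-89/2) = -89/2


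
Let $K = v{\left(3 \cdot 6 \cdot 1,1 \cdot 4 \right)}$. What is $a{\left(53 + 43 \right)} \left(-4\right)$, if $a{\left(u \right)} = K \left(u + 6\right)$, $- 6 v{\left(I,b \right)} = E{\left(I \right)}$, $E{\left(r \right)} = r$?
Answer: $1224$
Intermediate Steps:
$v{\left(I,b \right)} = - \frac{I}{6}$
$K = -3$ ($K = - \frac{3 \cdot 6 \cdot 1}{6} = - \frac{18 \cdot 1}{6} = \left(- \frac{1}{6}\right) 18 = -3$)
$a{\left(u \right)} = -18 - 3 u$ ($a{\left(u \right)} = - 3 \left(u + 6\right) = - 3 \left(6 + u\right) = -18 - 3 u$)
$a{\left(53 + 43 \right)} \left(-4\right) = \left(-18 - 3 \left(53 + 43\right)\right) \left(-4\right) = \left(-18 - 288\right) \left(-4\right) = \left(-306\right) \left(-4\right) = 1224$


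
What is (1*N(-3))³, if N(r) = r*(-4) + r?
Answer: 729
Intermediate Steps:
N(r) = -3*r (N(r) = -4*r + r = -3*r)
(1*N(-3))³ = (1*(-3*(-3)))³ = (1*9)³ = 9³ = 729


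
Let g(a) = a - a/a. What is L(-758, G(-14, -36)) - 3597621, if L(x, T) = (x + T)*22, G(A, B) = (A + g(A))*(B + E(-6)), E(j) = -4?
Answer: -3588777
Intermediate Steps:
g(a) = -1 + a (g(a) = a - 1*1 = a - 1 = -1 + a)
G(A, B) = (-1 + 2*A)*(-4 + B) (G(A, B) = (A + (-1 + A))*(B - 4) = (-1 + 2*A)*(-4 + B))
L(x, T) = 22*T + 22*x (L(x, T) = (T + x)*22 = 22*T + 22*x)
L(-758, G(-14, -36)) - 3597621 = (22*(4 - 1*(-36) - 8*(-14) + 2*(-14)*(-36)) + 22*(-758)) - 3597621 = (22*(4 + 36 + 112 + 1008) - 16676) - 3597621 = (22*1160 - 16676) - 3597621 = (25520 - 16676) - 3597621 = 8844 - 3597621 = -3588777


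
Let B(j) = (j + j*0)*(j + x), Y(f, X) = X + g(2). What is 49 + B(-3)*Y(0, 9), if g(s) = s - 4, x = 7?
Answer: -35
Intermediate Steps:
g(s) = -4 + s
Y(f, X) = -2 + X (Y(f, X) = X + (-4 + 2) = X - 2 = -2 + X)
B(j) = j*(7 + j) (B(j) = (j + j*0)*(j + 7) = (j + 0)*(7 + j) = j*(7 + j))
49 + B(-3)*Y(0, 9) = 49 + (-3*(7 - 3))*(-2 + 9) = 49 - 3*4*7 = 49 - 12*7 = 49 - 84 = -35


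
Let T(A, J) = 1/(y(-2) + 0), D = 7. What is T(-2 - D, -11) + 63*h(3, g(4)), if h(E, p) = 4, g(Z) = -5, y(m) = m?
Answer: 503/2 ≈ 251.50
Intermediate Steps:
T(A, J) = -½ (T(A, J) = 1/(-2 + 0) = 1/(-2) = -½)
T(-2 - D, -11) + 63*h(3, g(4)) = -½ + 63*4 = -½ + 252 = 503/2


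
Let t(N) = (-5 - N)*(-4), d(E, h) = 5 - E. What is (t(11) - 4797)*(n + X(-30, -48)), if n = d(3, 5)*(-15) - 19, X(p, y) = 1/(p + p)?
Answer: 13919753/60 ≈ 2.3200e+5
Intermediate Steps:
X(p, y) = 1/(2*p)
n = -49 (n = (5 - 1*3)*(-15) - 19 = (5 - 3)*(-15) - 19 = 2*(-15) - 19 = -30 - 19 = -49)
t(N) = 20 + 4*N
(t(11) - 4797)*(n + X(-30, -48)) = ((20 + 4*11) - 4797)*(-49 + (½)/(-30)) = ((20 + 44) - 4797)*(-49 + (½)*(-1/30)) = (64 - 4797)*(-49 - 1/60) = -4733*(-2941/60) = 13919753/60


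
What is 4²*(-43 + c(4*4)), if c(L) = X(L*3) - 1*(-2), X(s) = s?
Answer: 112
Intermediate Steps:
c(L) = 2 + 3*L (c(L) = L*3 - 1*(-2) = 3*L + 2 = 2 + 3*L)
4²*(-43 + c(4*4)) = 4²*(-43 + (2 + 3*(4*4))) = 16*(-43 + (2 + 3*16)) = 16*(-43 + (2 + 48)) = 16*(-43 + 50) = 16*7 = 112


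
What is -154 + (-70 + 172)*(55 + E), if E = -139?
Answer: -8722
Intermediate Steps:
-154 + (-70 + 172)*(55 + E) = -154 + (-70 + 172)*(55 - 139) = -154 + 102*(-84) = -154 - 8568 = -8722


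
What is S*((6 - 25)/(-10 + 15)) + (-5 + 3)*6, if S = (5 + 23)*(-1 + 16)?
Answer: -1608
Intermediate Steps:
S = 420 (S = 28*15 = 420)
S*((6 - 25)/(-10 + 15)) + (-5 + 3)*6 = 420*((6 - 25)/(-10 + 15)) + (-5 + 3)*6 = 420*(-19/5) - 2*6 = 420*(-19*⅕) - 12 = 420*(-19/5) - 12 = -1596 - 12 = -1608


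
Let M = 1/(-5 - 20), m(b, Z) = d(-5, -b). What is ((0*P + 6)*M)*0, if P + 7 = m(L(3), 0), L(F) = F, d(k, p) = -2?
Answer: 0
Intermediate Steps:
m(b, Z) = -2
P = -9 (P = -7 - 2 = -9)
M = -1/25 (M = 1/(-25) = -1/25 ≈ -0.040000)
((0*P + 6)*M)*0 = ((0*(-9) + 6)*(-1/25))*0 = ((0 + 6)*(-1/25))*0 = (6*(-1/25))*0 = -6/25*0 = 0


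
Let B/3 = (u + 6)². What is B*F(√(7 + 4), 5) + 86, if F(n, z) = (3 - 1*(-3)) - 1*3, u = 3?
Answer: 815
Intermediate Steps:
B = 243 (B = 3*(3 + 6)² = 3*9² = 3*81 = 243)
F(n, z) = 3 (F(n, z) = (3 + 3) - 3 = 6 - 3 = 3)
B*F(√(7 + 4), 5) + 86 = 243*3 + 86 = 729 + 86 = 815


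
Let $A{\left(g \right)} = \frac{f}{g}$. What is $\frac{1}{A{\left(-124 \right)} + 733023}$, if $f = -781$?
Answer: $\frac{124}{90895633} \approx 1.3642 \cdot 10^{-6}$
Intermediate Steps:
$A{\left(g \right)} = - \frac{781}{g}$
$\frac{1}{A{\left(-124 \right)} + 733023} = \frac{1}{- \frac{781}{-124} + 733023} = \frac{1}{\left(-781\right) \left(- \frac{1}{124}\right) + 733023} = \frac{1}{\frac{781}{124} + 733023} = \frac{1}{\frac{90895633}{124}} = \frac{124}{90895633}$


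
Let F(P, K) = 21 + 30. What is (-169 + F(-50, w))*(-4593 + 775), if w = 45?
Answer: 450524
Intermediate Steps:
F(P, K) = 51
(-169 + F(-50, w))*(-4593 + 775) = (-169 + 51)*(-4593 + 775) = -118*(-3818) = 450524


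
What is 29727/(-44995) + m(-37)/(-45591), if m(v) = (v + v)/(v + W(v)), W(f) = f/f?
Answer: -24396770641/36924606810 ≈ -0.66072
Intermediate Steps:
W(f) = 1
m(v) = 2*v/(1 + v) (m(v) = (v + v)/(v + 1) = (2*v)/(1 + v) = 2*v/(1 + v))
29727/(-44995) + m(-37)/(-45591) = 29727/(-44995) + (2*(-37)/(1 - 37))/(-45591) = 29727*(-1/44995) + (2*(-37)/(-36))*(-1/45591) = -29727/44995 + (2*(-37)*(-1/36))*(-1/45591) = -29727/44995 + (37/18)*(-1/45591) = -29727/44995 - 37/820638 = -24396770641/36924606810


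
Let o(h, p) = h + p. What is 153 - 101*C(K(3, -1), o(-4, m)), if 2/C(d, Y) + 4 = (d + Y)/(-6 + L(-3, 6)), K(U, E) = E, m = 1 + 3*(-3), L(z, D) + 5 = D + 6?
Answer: 2803/17 ≈ 164.88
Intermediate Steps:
L(z, D) = 1 + D (L(z, D) = -5 + (D + 6) = -5 + (6 + D) = 1 + D)
m = -8 (m = 1 - 9 = -8)
C(d, Y) = 2/(-4 + Y + d) (C(d, Y) = 2/(-4 + (d + Y)/(-6 + (1 + 6))) = 2/(-4 + (Y + d)/(-6 + 7)) = 2/(-4 + (Y + d)/1) = 2/(-4 + (Y + d)*1) = 2/(-4 + (Y + d)) = 2/(-4 + Y + d))
153 - 101*C(K(3, -1), o(-4, m)) = 153 - 202/(-4 + (-4 - 8) - 1) = 153 - 202/(-4 - 12 - 1) = 153 - 202/(-17) = 153 - 202*(-1)/17 = 153 - 101*(-2/17) = 153 + 202/17 = 2803/17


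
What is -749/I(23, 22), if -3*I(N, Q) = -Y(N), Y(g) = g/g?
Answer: -2247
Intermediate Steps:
Y(g) = 1
I(N, Q) = 1/3 (I(N, Q) = -(-1)/3 = -1/3*(-1) = 1/3)
-749/I(23, 22) = -749/1/3 = -749*3 = -2247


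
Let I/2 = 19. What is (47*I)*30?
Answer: 53580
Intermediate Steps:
I = 38 (I = 2*19 = 38)
(47*I)*30 = (47*38)*30 = 1786*30 = 53580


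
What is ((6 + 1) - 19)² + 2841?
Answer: 2985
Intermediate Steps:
((6 + 1) - 19)² + 2841 = (7 - 19)² + 2841 = (-12)² + 2841 = 144 + 2841 = 2985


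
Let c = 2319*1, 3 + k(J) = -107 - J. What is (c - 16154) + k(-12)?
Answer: -13933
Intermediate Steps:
k(J) = -110 - J (k(J) = -3 + (-107 - J) = -110 - J)
c = 2319
(c - 16154) + k(-12) = (2319 - 16154) + (-110 - 1*(-12)) = -13835 + (-110 + 12) = -13835 - 98 = -13933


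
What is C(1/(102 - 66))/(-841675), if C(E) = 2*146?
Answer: -292/841675 ≈ -0.00034693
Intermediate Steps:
C(E) = 292
C(1/(102 - 66))/(-841675) = 292/(-841675) = 292*(-1/841675) = -292/841675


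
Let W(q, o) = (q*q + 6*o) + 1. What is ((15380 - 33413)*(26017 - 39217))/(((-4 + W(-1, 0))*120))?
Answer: -991815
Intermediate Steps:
W(q, o) = 1 + q² + 6*o (W(q, o) = (q² + 6*o) + 1 = 1 + q² + 6*o)
((15380 - 33413)*(26017 - 39217))/(((-4 + W(-1, 0))*120)) = ((15380 - 33413)*(26017 - 39217))/(((-4 + (1 + (-1)² + 6*0))*120)) = (-18033*(-13200))/(((-4 + (1 + 1 + 0))*120)) = 238035600/(((-4 + 2)*120)) = 238035600/((-2*120)) = 238035600/(-240) = 238035600*(-1/240) = -991815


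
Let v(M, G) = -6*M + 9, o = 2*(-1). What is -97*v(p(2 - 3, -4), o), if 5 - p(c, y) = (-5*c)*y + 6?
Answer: 10185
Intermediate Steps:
o = -2
p(c, y) = -1 + 5*c*y (p(c, y) = 5 - ((-5*c)*y + 6) = 5 - (-5*c*y + 6) = 5 - (6 - 5*c*y) = 5 + (-6 + 5*c*y) = -1 + 5*c*y)
v(M, G) = 9 - 6*M
-97*v(p(2 - 3, -4), o) = -97*(9 - 6*(-1 + 5*(2 - 3)*(-4))) = -97*(9 - 6*(-1 + 5*(-1)*(-4))) = -97*(9 - 6*(-1 + 20)) = -97*(9 - 6*19) = -97*(9 - 114) = -97*(-105) = 10185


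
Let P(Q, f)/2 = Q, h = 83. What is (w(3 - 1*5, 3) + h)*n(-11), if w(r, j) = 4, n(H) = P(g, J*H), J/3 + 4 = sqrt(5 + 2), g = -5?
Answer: -870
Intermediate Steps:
J = -12 + 3*sqrt(7) (J = -12 + 3*sqrt(5 + 2) = -12 + 3*sqrt(7) ≈ -4.0627)
P(Q, f) = 2*Q
n(H) = -10 (n(H) = 2*(-5) = -10)
(w(3 - 1*5, 3) + h)*n(-11) = (4 + 83)*(-10) = 87*(-10) = -870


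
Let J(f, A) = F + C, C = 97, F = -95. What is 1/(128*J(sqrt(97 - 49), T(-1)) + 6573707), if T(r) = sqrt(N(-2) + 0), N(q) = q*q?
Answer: 1/6573963 ≈ 1.5212e-7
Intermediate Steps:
N(q) = q**2
T(r) = 2 (T(r) = sqrt((-2)**2 + 0) = sqrt(4 + 0) = sqrt(4) = 2)
J(f, A) = 2 (J(f, A) = -95 + 97 = 2)
1/(128*J(sqrt(97 - 49), T(-1)) + 6573707) = 1/(128*2 + 6573707) = 1/(256 + 6573707) = 1/6573963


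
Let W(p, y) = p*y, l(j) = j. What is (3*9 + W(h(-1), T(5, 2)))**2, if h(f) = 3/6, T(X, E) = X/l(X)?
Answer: 3025/4 ≈ 756.25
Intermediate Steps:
T(X, E) = 1 (T(X, E) = X/X = 1)
h(f) = 1/2 (h(f) = 3*(1/6) = 1/2)
(3*9 + W(h(-1), T(5, 2)))**2 = (3*9 + (1/2)*1)**2 = (27 + 1/2)**2 = (55/2)**2 = 3025/4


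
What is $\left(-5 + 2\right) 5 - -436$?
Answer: $421$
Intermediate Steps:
$\left(-5 + 2\right) 5 - -436 = \left(-3\right) 5 + 436 = -15 + 436 = 421$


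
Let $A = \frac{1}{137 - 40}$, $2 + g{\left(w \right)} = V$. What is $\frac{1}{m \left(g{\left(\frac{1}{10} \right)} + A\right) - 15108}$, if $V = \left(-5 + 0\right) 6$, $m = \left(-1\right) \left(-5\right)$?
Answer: $- \frac{97}{1480991} \approx -6.5497 \cdot 10^{-5}$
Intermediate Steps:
$m = 5$
$V = -30$ ($V = \left(-5\right) 6 = -30$)
$g{\left(w \right)} = -32$ ($g{\left(w \right)} = -2 - 30 = -32$)
$A = \frac{1}{97} \approx 0.010309$
$\frac{1}{m \left(g{\left(\frac{1}{10} \right)} + A\right) - 15108} = \frac{1}{5 \left(-32 + \frac{1}{97}\right) - 15108} = \frac{1}{5 \left(- \frac{3103}{97}\right) - 15108} = \frac{1}{- \frac{15515}{97} - 15108} = \frac{1}{- \frac{1480991}{97}} = - \frac{97}{1480991}$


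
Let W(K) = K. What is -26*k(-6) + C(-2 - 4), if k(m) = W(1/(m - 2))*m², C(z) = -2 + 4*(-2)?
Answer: 107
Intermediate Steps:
C(z) = -10 (C(z) = -2 - 8 = -10)
k(m) = m²/(-2 + m) (k(m) = m²/(m - 2) = m²/(-2 + m))
-26*k(-6) + C(-2 - 4) = -26*(-6)²/(-2 - 6) - 10 = -936/(-8) - 10 = -936*(-1)/8 - 10 = -26*(-9/2) - 10 = 117 - 10 = 107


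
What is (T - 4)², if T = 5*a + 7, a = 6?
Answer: 1089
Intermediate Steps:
T = 37 (T = 5*6 + 7 = 30 + 7 = 37)
(T - 4)² = (37 - 4)² = 33² = 1089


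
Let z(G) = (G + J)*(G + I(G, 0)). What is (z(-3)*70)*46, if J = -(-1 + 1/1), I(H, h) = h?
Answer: 28980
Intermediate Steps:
J = 0 (J = -(-1 + 1) = -1*0 = 0)
z(G) = G**2 (z(G) = (G + 0)*(G + 0) = G*G = G**2)
(z(-3)*70)*46 = ((-3)**2*70)*46 = (9*70)*46 = 630*46 = 28980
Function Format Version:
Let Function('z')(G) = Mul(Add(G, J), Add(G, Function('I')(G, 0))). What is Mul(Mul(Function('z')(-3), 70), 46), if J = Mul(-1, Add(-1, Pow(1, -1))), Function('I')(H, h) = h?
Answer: 28980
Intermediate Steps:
J = 0 (J = Mul(-1, Add(-1, 1)) = Mul(-1, 0) = 0)
Function('z')(G) = Pow(G, 2) (Function('z')(G) = Mul(Add(G, 0), Add(G, 0)) = Mul(G, G) = Pow(G, 2))
Mul(Mul(Function('z')(-3), 70), 46) = Mul(Mul(Pow(-3, 2), 70), 46) = Mul(Mul(9, 70), 46) = Mul(630, 46) = 28980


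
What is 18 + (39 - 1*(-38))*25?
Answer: 1943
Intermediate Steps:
18 + (39 - 1*(-38))*25 = 18 + (39 + 38)*25 = 18 + 77*25 = 18 + 1925 = 1943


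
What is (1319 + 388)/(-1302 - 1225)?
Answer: -1707/2527 ≈ -0.67550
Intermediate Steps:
(1319 + 388)/(-1302 - 1225) = 1707/(-2527) = -1/2527*1707 = -1707/2527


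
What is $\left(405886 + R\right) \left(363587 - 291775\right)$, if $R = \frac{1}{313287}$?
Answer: $\frac{702425251431292}{24099} \approx 2.9147 \cdot 10^{10}$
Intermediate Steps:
$R = \frac{1}{313287} \approx 3.192 \cdot 10^{-6}$
$\left(405886 + R\right) \left(363587 - 291775\right) = \left(405886 + \frac{1}{313287}\right) \left(363587 - 291775\right) = \frac{127158807283}{313287} \cdot 71812 = \frac{702425251431292}{24099}$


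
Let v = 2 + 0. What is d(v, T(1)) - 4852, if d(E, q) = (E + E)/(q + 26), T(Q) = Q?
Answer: -131000/27 ≈ -4851.9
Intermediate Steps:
v = 2
d(E, q) = 2*E/(26 + q) (d(E, q) = (2*E)/(26 + q) = 2*E/(26 + q))
d(v, T(1)) - 4852 = 2*2/(26 + 1) - 4852 = 2*2/27 - 4852 = 2*2*(1/27) - 4852 = 4/27 - 4852 = -131000/27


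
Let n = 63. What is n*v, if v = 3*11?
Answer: 2079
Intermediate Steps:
v = 33
n*v = 63*33 = 2079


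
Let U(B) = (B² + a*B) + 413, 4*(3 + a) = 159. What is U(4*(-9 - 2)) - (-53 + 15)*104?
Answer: 4684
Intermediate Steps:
a = 147/4 (a = -3 + (¼)*159 = -3 + 159/4 = 147/4 ≈ 36.750)
U(B) = 413 + B² + 147*B/4 (U(B) = (B² + 147*B/4) + 413 = 413 + B² + 147*B/4)
U(4*(-9 - 2)) - (-53 + 15)*104 = (413 + (4*(-9 - 2))² + 147*(4*(-9 - 2))/4) - (-53 + 15)*104 = (413 + (4*(-11))² + 147*(4*(-11))/4) - (-38)*104 = (413 + (-44)² + (147/4)*(-44)) - 1*(-3952) = (413 + 1936 - 1617) + 3952 = 732 + 3952 = 4684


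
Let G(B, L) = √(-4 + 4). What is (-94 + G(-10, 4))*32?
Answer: -3008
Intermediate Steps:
G(B, L) = 0 (G(B, L) = √0 = 0)
(-94 + G(-10, 4))*32 = (-94 + 0)*32 = -94*32 = -3008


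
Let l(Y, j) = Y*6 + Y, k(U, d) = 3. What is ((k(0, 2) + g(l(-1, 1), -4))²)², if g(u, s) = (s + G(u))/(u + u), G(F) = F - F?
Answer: 279841/2401 ≈ 116.55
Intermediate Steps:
G(F) = 0
l(Y, j) = 7*Y (l(Y, j) = 6*Y + Y = 7*Y)
g(u, s) = s/(2*u) (g(u, s) = (s + 0)/(u + u) = s/((2*u)) = s*(1/(2*u)) = s/(2*u))
((k(0, 2) + g(l(-1, 1), -4))²)² = ((3 + (½)*(-4)/(7*(-1)))²)² = ((3 + (½)*(-4)/(-7))²)² = ((3 + (½)*(-4)*(-⅐))²)² = ((3 + 2/7)²)² = ((23/7)²)² = (529/49)² = 279841/2401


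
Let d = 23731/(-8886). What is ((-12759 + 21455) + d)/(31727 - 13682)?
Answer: 15449785/32069574 ≈ 0.48176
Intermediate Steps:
d = -23731/8886 (d = 23731*(-1/8886) = -23731/8886 ≈ -2.6706)
((-12759 + 21455) + d)/(31727 - 13682) = ((-12759 + 21455) - 23731/8886)/(31727 - 13682) = (8696 - 23731/8886)/18045 = (77248925/8886)*(1/18045) = 15449785/32069574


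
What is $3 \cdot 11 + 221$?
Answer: $254$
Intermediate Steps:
$3 \cdot 11 + 221 = 33 + 221 = 254$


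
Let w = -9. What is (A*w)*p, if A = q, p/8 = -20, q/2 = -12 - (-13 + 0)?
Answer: 2880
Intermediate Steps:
q = 2 (q = 2*(-12 - (-13 + 0)) = 2*(-12 - 1*(-13)) = 2*(-12 + 13) = 2*1 = 2)
p = -160 (p = 8*(-20) = -160)
A = 2
(A*w)*p = (2*(-9))*(-160) = -18*(-160) = 2880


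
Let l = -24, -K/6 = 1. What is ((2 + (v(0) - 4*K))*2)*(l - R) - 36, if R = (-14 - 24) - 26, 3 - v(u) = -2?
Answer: 2444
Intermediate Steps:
v(u) = 5 (v(u) = 3 - 1*(-2) = 3 + 2 = 5)
K = -6 (K = -6*1 = -6)
R = -64 (R = -38 - 26 = -64)
((2 + (v(0) - 4*K))*2)*(l - R) - 36 = ((2 + (5 - 4*(-6)))*2)*(-24 - 1*(-64)) - 36 = ((2 + (5 + 24))*2)*(-24 + 64) - 36 = ((2 + 29)*2)*40 - 36 = (31*2)*40 - 36 = 62*40 - 36 = 2480 - 36 = 2444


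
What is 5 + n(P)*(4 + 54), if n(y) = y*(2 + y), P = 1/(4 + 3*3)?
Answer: 2411/169 ≈ 14.266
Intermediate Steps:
P = 1/13 (P = 1/(4 + 9) = 1/13 ≈ 0.076923)
5 + n(P)*(4 + 54) = 5 + ((2 + 1/13)/13)*(4 + 54) = 5 + ((1/13)*(27/13))*58 = 5 + (27/169)*58 = 5 + 1566/169 = 2411/169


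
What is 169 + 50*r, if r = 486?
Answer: 24469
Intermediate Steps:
169 + 50*r = 169 + 50*486 = 169 + 24300 = 24469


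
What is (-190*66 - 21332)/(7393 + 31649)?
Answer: -16936/19521 ≈ -0.86758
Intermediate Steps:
(-190*66 - 21332)/(7393 + 31649) = (-12540 - 21332)/39042 = -33872*1/39042 = -16936/19521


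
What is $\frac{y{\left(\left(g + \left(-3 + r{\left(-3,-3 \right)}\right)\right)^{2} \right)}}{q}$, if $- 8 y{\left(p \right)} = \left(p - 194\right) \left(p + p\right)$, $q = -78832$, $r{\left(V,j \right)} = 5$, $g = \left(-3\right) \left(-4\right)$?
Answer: $\frac{49}{39416} \approx 0.0012431$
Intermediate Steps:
$g = 12$
$y{\left(p \right)} = - \frac{p \left(-194 + p\right)}{4}$ ($y{\left(p \right)} = - \frac{\left(p - 194\right) \left(p + p\right)}{8} = - \frac{\left(-194 + p\right) 2 p}{8} = - \frac{2 p \left(-194 + p\right)}{8} = - \frac{p \left(-194 + p\right)}{4}$)
$\frac{y{\left(\left(g + \left(-3 + r{\left(-3,-3 \right)}\right)\right)^{2} \right)}}{q} = \frac{\frac{1}{4} \left(12 + \left(-3 + 5\right)\right)^{2} \left(194 - \left(12 + \left(-3 + 5\right)\right)^{2}\right)}{-78832} = \frac{\left(12 + 2\right)^{2} \left(194 - \left(12 + 2\right)^{2}\right)}{4} \left(- \frac{1}{78832}\right) = \frac{14^{2} \left(194 - 14^{2}\right)}{4} \left(- \frac{1}{78832}\right) = \frac{1}{4} \cdot 196 \left(194 - 196\right) \left(- \frac{1}{78832}\right) = \frac{1}{4} \cdot 196 \left(-2\right) \left(- \frac{1}{78832}\right) = \left(-98\right) \left(- \frac{1}{78832}\right) = \frac{49}{39416}$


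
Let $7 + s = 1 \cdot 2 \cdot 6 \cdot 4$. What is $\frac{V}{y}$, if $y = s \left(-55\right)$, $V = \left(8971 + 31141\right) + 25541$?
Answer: $- \frac{65653}{2255} \approx -29.114$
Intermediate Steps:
$s = 41$ ($s = -7 + 1 \cdot 2 \cdot 6 \cdot 4 = -7 + 2 \cdot 6 \cdot 4 = -7 + 12 \cdot 4 = -7 + 48 = 41$)
$V = 65653$ ($V = 40112 + 25541 = 65653$)
$y = -2255$ ($y = 41 \left(-55\right) = -2255$)
$\frac{V}{y} = \frac{65653}{-2255} = 65653 \left(- \frac{1}{2255}\right) = - \frac{65653}{2255}$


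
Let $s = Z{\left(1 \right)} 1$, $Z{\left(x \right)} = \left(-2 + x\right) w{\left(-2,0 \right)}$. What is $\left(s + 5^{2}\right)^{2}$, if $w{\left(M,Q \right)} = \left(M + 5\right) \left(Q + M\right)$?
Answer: $961$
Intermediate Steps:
$w{\left(M,Q \right)} = \left(5 + M\right) \left(M + Q\right)$
$Z{\left(x \right)} = 12 - 6 x$ ($Z{\left(x \right)} = \left(-2 + x\right) \left(\left(-2\right)^{2} + 5 \left(-2\right) + 5 \cdot 0 - 0\right) = \left(-2 + x\right) \left(4 - 10 + 0 + 0\right) = \left(-2 + x\right) \left(-6\right) = 12 - 6 x$)
$s = 6$ ($s = \left(12 - 6\right) 1 = 6 \cdot 1 = 6$)
$\left(s + 5^{2}\right)^{2} = \left(6 + 5^{2}\right)^{2} = \left(6 + 25\right)^{2} = 31^{2} = 961$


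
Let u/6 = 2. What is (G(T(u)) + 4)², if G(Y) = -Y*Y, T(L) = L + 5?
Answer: 81225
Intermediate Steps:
u = 12 (u = 6*2 = 12)
T(L) = 5 + L
G(Y) = -Y²
(G(T(u)) + 4)² = (-(5 + 12)² + 4)² = (-1*17² + 4)² = (-1*289 + 4)² = (-289 + 4)² = (-285)² = 81225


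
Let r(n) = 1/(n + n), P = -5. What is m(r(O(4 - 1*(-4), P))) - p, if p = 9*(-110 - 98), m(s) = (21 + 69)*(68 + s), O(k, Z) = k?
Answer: 63981/8 ≈ 7997.6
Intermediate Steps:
r(n) = 1/(2*n)
m(s) = 6120 + 90*s (m(s) = 90*(68 + s) = 6120 + 90*s)
p = -1872 (p = 9*(-208) = -1872)
m(r(O(4 - 1*(-4), P))) - p = (6120 + 90*(1/(2*(4 - 1*(-4))))) - 1*(-1872) = (6120 + 90*(1/(2*(4 + 4)))) + 1872 = (6120 + 90*((1/2)/8)) + 1872 = (6120 + 90*((1/2)*(1/8))) + 1872 = (6120 + 90*(1/16)) + 1872 = (6120 + 45/8) + 1872 = 49005/8 + 1872 = 63981/8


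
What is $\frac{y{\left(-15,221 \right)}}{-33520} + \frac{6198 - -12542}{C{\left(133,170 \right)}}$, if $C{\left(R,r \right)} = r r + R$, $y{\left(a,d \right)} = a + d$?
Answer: $\frac{311092001}{486593080} \approx 0.63933$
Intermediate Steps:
$C{\left(R,r \right)} = R + r^{2}$ ($C{\left(R,r \right)} = r^{2} + R = R + r^{2}$)
$\frac{y{\left(-15,221 \right)}}{-33520} + \frac{6198 - -12542}{C{\left(133,170 \right)}} = \frac{-15 + 221}{-33520} + \frac{6198 - -12542}{133 + 170^{2}} = 206 \left(- \frac{1}{33520}\right) + \frac{6198 + 12542}{133 + 28900} = - \frac{103}{16760} + \frac{18740}{29033} = \frac{311092001}{486593080}$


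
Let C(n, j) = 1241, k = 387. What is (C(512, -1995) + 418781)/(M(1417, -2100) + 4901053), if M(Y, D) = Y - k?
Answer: 420022/4902083 ≈ 0.085682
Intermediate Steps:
M(Y, D) = -387 + Y (M(Y, D) = Y - 1*387 = Y - 387 = -387 + Y)
(C(512, -1995) + 418781)/(M(1417, -2100) + 4901053) = (1241 + 418781)/((-387 + 1417) + 4901053) = 420022/(1030 + 4901053) = 420022/4902083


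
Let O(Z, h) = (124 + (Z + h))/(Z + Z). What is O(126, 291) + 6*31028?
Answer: 46914877/252 ≈ 1.8617e+5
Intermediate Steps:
O(Z, h) = (124 + Z + h)/(2*Z) (O(Z, h) = (124 + Z + h)/((2*Z)) = (124 + Z + h)*(1/(2*Z)) = (124 + Z + h)/(2*Z))
O(126, 291) + 6*31028 = (1/2)*(124 + 126 + 291)/126 + 6*31028 = (1/2)*(1/126)*541 + 186168 = 541/252 + 186168 = 46914877/252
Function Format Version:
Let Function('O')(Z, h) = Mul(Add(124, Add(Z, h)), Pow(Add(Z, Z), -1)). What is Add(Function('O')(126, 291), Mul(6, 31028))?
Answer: Rational(46914877, 252) ≈ 1.8617e+5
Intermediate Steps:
Function('O')(Z, h) = Mul(Rational(1, 2), Pow(Z, -1), Add(124, Z, h)) (Function('O')(Z, h) = Mul(Add(124, Z, h), Pow(Mul(2, Z), -1)) = Mul(Add(124, Z, h), Mul(Rational(1, 2), Pow(Z, -1))) = Mul(Rational(1, 2), Pow(Z, -1), Add(124, Z, h)))
Add(Function('O')(126, 291), Mul(6, 31028)) = Add(Mul(Rational(1, 2), Pow(126, -1), Add(124, 126, 291)), Mul(6, 31028)) = Add(Mul(Rational(1, 2), Rational(1, 126), 541), 186168) = Add(Rational(541, 252), 186168) = Rational(46914877, 252)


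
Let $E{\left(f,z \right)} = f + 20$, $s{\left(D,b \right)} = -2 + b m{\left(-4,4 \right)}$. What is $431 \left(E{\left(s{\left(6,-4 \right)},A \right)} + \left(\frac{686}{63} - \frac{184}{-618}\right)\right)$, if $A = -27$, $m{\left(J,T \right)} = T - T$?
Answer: $\frac{11661136}{927} \approx 12579.0$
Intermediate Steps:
$m{\left(J,T \right)} = 0$
$s{\left(D,b \right)} = -2$ ($s{\left(D,b \right)} = -2 + b 0 = -2 + 0 = -2$)
$E{\left(f,z \right)} = 20 + f$
$431 \left(E{\left(s{\left(6,-4 \right)},A \right)} + \left(\frac{686}{63} - \frac{184}{-618}\right)\right) = 431 \left(\left(20 - 2\right) + \left(\frac{686}{63} - \frac{184}{-618}\right)\right) = 431 \left(18 + \left(686 \cdot \frac{1}{63} - - \frac{92}{309}\right)\right) = 431 \left(18 + \left(\frac{98}{9} + \frac{92}{309}\right)\right) = 431 \left(18 + \frac{10370}{927}\right) = 431 \cdot \frac{27056}{927} = \frac{11661136}{927}$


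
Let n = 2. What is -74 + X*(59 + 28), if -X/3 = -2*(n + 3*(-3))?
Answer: -3728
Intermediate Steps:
X = -42 (X = -(-6)*(2 + 3*(-3)) = -(-6)*(2 - 9) = -(-6)*(-7) = -3*14 = -42)
-74 + X*(59 + 28) = -74 - 42*(59 + 28) = -74 - 42*87 = -74 - 3654 = -3728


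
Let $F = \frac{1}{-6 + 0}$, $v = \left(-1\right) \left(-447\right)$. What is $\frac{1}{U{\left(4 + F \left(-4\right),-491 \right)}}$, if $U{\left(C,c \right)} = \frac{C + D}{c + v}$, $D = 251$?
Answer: $- \frac{132}{767} \approx -0.1721$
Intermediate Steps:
$v = 447$
$F = - \frac{1}{6}$ ($F = \frac{1}{-6} = - \frac{1}{6} \approx -0.16667$)
$U{\left(C,c \right)} = \frac{251 + C}{447 + c}$ ($U{\left(C,c \right)} = \frac{C + 251}{c + 447} = \frac{251 + C}{447 + c}$)
$\frac{1}{U{\left(4 + F \left(-4\right),-491 \right)}} = \frac{1}{\frac{1}{447 - 491} \left(251 + \left(4 - - \frac{2}{3}\right)\right)} = \frac{1}{\frac{1}{-44} \left(251 + \left(4 + \frac{2}{3}\right)\right)} = \frac{1}{\left(- \frac{1}{44}\right) \left(251 + \frac{14}{3}\right)} = \frac{1}{\left(- \frac{1}{44}\right) \frac{767}{3}} = \frac{1}{- \frac{767}{132}} = - \frac{132}{767}$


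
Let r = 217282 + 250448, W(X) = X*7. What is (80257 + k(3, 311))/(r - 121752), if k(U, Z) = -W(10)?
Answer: 26729/115326 ≈ 0.23177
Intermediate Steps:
W(X) = 7*X
k(U, Z) = -70 (k(U, Z) = -7*10 = -1*70 = -70)
r = 467730
(80257 + k(3, 311))/(r - 121752) = (80257 - 70)/(467730 - 121752) = 80187/345978 = 80187*(1/345978) = 26729/115326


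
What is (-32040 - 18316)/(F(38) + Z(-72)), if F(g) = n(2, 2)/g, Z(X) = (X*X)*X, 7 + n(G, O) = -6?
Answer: 1913528/14183437 ≈ 0.13491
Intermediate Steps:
n(G, O) = -13 (n(G, O) = -7 - 6 = -13)
Z(X) = X³ (Z(X) = X²*X = X³)
F(g) = -13/g
(-32040 - 18316)/(F(38) + Z(-72)) = (-32040 - 18316)/(-13/38 + (-72)³) = -50356/(-13*1/38 - 373248) = -50356/(-13/38 - 373248) = -50356/(-14183437/38) = -50356*(-38/14183437) = 1913528/14183437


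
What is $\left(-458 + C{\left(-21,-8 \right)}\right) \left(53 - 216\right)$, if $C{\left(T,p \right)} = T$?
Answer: $78077$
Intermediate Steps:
$\left(-458 + C{\left(-21,-8 \right)}\right) \left(53 - 216\right) = \left(-458 - 21\right) \left(53 - 216\right) = \left(-479\right) \left(-163\right) = 78077$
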